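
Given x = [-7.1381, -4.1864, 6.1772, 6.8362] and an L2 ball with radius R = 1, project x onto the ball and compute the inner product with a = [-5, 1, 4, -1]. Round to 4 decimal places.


Step 1: Compute ||x|| (intermediates to 6 decimals).
||x|| = sqrt((-7.1381)^2 + (-4.1864)^2 + 6.1772^2 + 6.8362^2) = 12.384258
Step 2: Project.
Since ||x|| > R, scale = R/||x|| = 1/12.384258 = 0.080748, proj(x) = scale * x
proj(x) = [-0.576387, -0.338043, 0.498797, 0.552009]
Step 3: Dot product.
a^T * proj(x) = -5*(-0.576387) + 1*(-0.338043) + 4*0.498797 - 1*0.552009 = 3.9871


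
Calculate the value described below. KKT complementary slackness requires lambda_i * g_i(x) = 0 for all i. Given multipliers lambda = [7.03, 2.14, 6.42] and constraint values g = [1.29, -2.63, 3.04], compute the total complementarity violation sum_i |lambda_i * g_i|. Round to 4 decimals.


KKT complementary slackness check:
lambda_1 * g_1 = 7.03 * 1.29 = 9.0687
lambda_2 * g_2 = 2.14 * -2.63 = -5.6282
lambda_3 * g_3 = 6.42 * 3.04 = 19.5168
Total violation = 9.0687 + 5.6282 + 19.5168 = 34.2137


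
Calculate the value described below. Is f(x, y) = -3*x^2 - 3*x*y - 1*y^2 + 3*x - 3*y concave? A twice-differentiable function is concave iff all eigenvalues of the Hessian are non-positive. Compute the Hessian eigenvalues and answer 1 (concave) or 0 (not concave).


The Hessian of f(x,y) = -3*x^2 - 3*x*y - 1*y^2 + 3*x - 3*y is:
H = [[-6, -3], [-3, -2]]
Trace = -6 - 2 = -8
Determinant = -6*-2 - (-3)^2 = 3
Discriminant = (-8)^2 - 4*3 = 52.0
Eigenvalues: lambda_1 = -7.6056, lambda_2 = -0.3944
The function is concave.

1


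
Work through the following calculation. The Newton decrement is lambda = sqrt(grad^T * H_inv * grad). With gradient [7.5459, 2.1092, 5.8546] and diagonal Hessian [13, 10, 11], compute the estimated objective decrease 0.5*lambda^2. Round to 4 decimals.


Step 1: H is diagonal, so H^(-1) * g = [0.5805, 0.2109, 0.5322].
Step 2: g^T H^(-1) g = sum_i g_i^2 / H_ii
  = (7.5459)^2/13 + (2.1092)^2/10 + (5.8546)^2/11
  = 4.38 + 0.4449 + 3.116 = 7.941
Step 3: Objective decrease = 0.5 * g^T H^(-1) g = 3.9705


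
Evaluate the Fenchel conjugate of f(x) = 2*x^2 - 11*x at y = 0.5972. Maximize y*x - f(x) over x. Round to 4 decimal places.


f*(y) = sup_x {y*x - a*x^2 - b*x} = sup_x {(y-b)*x - a*x^2}
FOC: (y - b) - 2a*x = 0 => x* = (y - b)/(2a)
x* = (0.5972 + 11)/(2*2) = 2.8993
f*(0.5972) = (y-b)^2/(4a) = (0.5972 + 11)^2/(4*2)
= 134.495/8 = 16.8119


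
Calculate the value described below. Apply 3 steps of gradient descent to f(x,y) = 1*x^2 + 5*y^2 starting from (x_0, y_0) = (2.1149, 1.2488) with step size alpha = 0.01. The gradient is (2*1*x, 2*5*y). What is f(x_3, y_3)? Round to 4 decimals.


Gradient descent on f(x,y) = 1*x^2 + 5*y^2.
Starting point: (2.1149, 1.2488), alpha = 0.01
Step 1: grad_x = 2*1*2.1149 = 4.2298, grad_y = 2*5*1.2488 = 12.488
  x_1 = 2.1149 - 0.01*4.2298 = 2.0726
  y_1 = 1.2488 - 0.01*12.488 = 1.1239
Step 2: grad_x = 2*1*2.0726 = 4.1452, grad_y = 2*5*1.1239 = 11.2392
  x_2 = 2.0726 - 0.01*4.1452 = 2.0311
  y_2 = 1.1239 - 0.01*11.2392 = 1.0115
Step 3: grad_x = 2*1*2.0311 = 4.0623, grad_y = 2*5*1.0115 = 10.1153
  x_3 = 2.0311 - 0.01*4.0623 = 1.9905
  y_3 = 1.0115 - 0.01*10.1153 = 0.9104
f(1.9905, 0.9104) = 1*1.9905^2 + 5*0.9104^2 = 8.1061


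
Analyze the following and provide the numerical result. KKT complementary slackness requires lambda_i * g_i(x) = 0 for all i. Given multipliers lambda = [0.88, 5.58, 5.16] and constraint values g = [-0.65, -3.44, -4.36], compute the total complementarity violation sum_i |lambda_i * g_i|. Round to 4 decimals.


KKT complementary slackness check:
lambda_1 * g_1 = 0.88 * -0.65 = -0.572
lambda_2 * g_2 = 5.58 * -3.44 = -19.1952
lambda_3 * g_3 = 5.16 * -4.36 = -22.4976
Total violation = 0.572 + 19.1952 + 22.4976 = 42.2648


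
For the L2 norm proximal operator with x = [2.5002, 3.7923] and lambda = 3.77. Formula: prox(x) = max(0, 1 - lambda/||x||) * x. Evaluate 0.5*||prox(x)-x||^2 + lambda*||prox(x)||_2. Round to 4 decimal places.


Step 1: Compute ||x||.
||x|| = 4.5423
Step 2: Compute scaling factor.
scale = max(0, 1 - 3.77/4.5423) = 0.17
Step 3: prox(x) = [0.4251, 0.6448]
||prox(x)|| = 0.7723
Step 4: Proximal objective.
0.5*||prox-x||^2 = 7.1065
lambda*||prox|| = 2.9116
Total = 10.018


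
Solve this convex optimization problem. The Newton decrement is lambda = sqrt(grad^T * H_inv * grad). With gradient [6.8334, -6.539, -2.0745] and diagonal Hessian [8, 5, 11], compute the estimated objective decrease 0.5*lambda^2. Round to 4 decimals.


Step 1: H is diagonal, so H^(-1) * g = [0.8542, -1.3078, -0.1886].
Step 2: g^T H^(-1) g = sum_i g_i^2 / H_ii
  = (6.8334)^2/8 + (-6.539)^2/5 + (-2.0745)^2/11
  = 5.8369 + 8.5517 + 0.3912 = 14.7799
Step 3: Objective decrease = 0.5 * g^T H^(-1) g = 7.3899


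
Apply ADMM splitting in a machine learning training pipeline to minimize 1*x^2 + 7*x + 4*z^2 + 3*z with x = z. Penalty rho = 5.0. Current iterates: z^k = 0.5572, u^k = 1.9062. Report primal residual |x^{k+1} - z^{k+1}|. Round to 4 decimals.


ADMM iteration with rho = 5.0, z^k = 0.5572, u^k = 1.9062
Step 1: x-update.
Minimize 1*x^2 + 7*x + (5.0/2)*(x - 0.5572 + 1.9062)^2
FOC: (2*1 + 5.0)*x = -7 + 5.0*(0.5572 - 1.9062)
x^{k+1} = -1.9636
Step 2: z-update.
Minimize 4*z^2 + 3*z + (5.0/2)*(-1.9636 - z + 1.9062)^2
FOC: (2*4 + 5.0)*z = -3 + 5.0*(-1.9636 + 1.9062)
z^{k+1} = -0.2528
Step 3: u-update.
u^{k+1} = 1.9062 - 1.9636 + 0.2528 = 0.1955
Step 4: Primal residual = |-1.9636 + 0.2528| = 1.7107


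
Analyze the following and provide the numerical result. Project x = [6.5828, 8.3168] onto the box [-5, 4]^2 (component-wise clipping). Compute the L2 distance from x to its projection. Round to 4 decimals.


Project each component onto [-5, 4].
clip(6.5828) = 4.0, clip(8.3168) = 4.0
Projection = [4.0, 4.0]
Squared diffs: [6.6709, 18.6348]
Distance = sqrt(25.3057) = 5.0305


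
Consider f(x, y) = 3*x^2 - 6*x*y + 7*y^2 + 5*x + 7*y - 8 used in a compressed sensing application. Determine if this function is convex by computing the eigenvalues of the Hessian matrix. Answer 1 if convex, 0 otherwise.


The Hessian of f(x,y) = 3*x^2 - 6*x*y + 7*y^2 + 5*x + 7*y - 8 is:
H = [[6, -6], [-6, 14]]
Trace = 6 + 14 = 20
Determinant = 6*14 - (-6)^2 = 48
Discriminant = (20)^2 - 4*48 = 208.0
Eigenvalues: lambda_1 = 2.7889, lambda_2 = 17.2111
The function is convex.

1


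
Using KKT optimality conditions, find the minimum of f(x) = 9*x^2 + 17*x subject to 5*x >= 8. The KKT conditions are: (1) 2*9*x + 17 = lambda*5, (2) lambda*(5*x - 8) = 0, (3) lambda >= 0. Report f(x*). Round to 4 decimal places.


Step 1: Try lambda = 0 (constraint inactive).
x_unc = -17/(2*9) = -0.9444
Check: 5*-0.9444 = -4.722 < 8 -- violated!
Step 2: Constraint must be active: 5*x = 8
x* = 8/5 = 1.6
lambda = (2*9*1.6 + 17)/5 = 9.16
Step 3: Compute optimal value.
f(x*) = 9*1.6^2 + 17*1.6 = 50.24


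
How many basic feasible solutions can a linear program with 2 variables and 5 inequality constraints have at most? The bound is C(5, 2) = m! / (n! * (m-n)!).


Each vertex corresponds to some choice of n active constraints out of m, so the number of vertices is at most C(m, n) = m! / (n!(m-n)!).
m = 5, n = 2
Numerator: 5 * 4
Denominator: 2! = 2
C(5, 2) = 10


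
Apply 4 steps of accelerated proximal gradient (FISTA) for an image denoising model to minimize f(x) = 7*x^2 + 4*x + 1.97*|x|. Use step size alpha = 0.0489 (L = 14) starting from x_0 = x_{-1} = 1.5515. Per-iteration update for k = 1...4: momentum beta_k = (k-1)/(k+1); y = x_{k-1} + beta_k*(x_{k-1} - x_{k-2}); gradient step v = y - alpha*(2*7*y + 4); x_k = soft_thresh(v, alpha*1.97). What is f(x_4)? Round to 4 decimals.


FISTA on f(x) = 7*x^2 + 4*x + 1.97*|x|
L = 14, alpha = 0.0489
Iteration 1: beta = 0.0, y = 1.5515 + 0.0*(1.5515 - 1.5515) = 1.5515
  grad(y) = 25.721, v = y - alpha*grad = 0.2937
  prox(v) = soft_thresh(0.2937, 0.0963) = 0.1974
Iteration 2: beta = 0.3333, y = 0.1974 + 0.3333*(0.1974 - 1.5515) = -0.254
  grad(y) = 0.4447, v = y - alpha*grad = -0.2757
  prox(v) = soft_thresh(-0.2757, 0.0963) = -0.1794
Iteration 3: beta = 0.5, y = -0.1794 + 0.5*(-0.1794 - 0.1974) = -0.3678
  grad(y) = -1.1485, v = y - alpha*grad = -0.3116
  prox(v) = soft_thresh(-0.3116, 0.0963) = -0.2153
Iteration 4: beta = 0.6, y = -0.2153 + 0.6*(-0.2153 + 0.1794) = -0.2368
  grad(y) = 0.6849, v = y - alpha*grad = -0.2703
  prox(v) = soft_thresh(-0.2703, 0.0963) = -0.174
f(x_4) = 7*(-0.174)^2 + 4*(-0.174) + 1.97*|-0.174| = -0.1413


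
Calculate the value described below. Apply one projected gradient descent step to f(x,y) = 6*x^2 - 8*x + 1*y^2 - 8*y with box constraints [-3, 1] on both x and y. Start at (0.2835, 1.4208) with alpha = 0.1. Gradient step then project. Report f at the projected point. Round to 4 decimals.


Step 1: Compute gradient at (0.2835, 1.4208).
grad_x = 2*6*0.2835 - 8 = -4.598
grad_y = 2*1*1.4208 - 8 = -5.1584
Step 2: Gradient step.
x_raw = 0.2835 - 0.1*-4.598 = 0.7433
y_raw = 1.4208 - 0.1*-5.1584 = 1.9366
Step 3: Project onto [-3, 1].
x_proj = clip(0.7433) = 0.7433
y_proj = clip(1.9366) = 1.0
Step 4: Evaluate f.
f(0.7433, 1.0) = -9.6314


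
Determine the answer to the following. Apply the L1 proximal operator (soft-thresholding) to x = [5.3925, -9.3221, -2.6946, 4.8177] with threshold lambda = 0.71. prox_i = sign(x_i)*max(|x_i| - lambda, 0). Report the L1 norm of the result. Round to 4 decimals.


Soft-thresholding with lambda = 0.71:
prox(5.3925) = sign(5.3925)*max(|5.3925| - 0.71, 0) = 4.6825
prox(-9.3221) = sign(-9.3221)*max(|-9.3221| - 0.71, 0) = -8.6121
prox(-2.6946) = sign(-2.6946)*max(|-2.6946| - 0.71, 0) = -1.9846
prox(4.8177) = sign(4.8177)*max(|4.8177| - 0.71, 0) = 4.1077
prox(x) = [4.6825, -8.6121, -1.9846, 4.1077]
||prox(x)||_1 = 4.6825 + 8.6121 + 1.9846 + 4.1077 = 19.3869


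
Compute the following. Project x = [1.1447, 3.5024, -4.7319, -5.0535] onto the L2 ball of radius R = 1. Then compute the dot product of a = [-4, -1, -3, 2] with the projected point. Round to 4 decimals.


Step 1: Compute ||x|| (intermediates to 6 decimals).
||x|| = sqrt(1.1447^2 + 3.5024^2 + (-4.7319)^2 + (-5.0535)^2) = 7.842569
Step 2: Project.
Since ||x|| > R, scale = R/||x|| = 1/7.842569 = 0.127509, proj(x) = scale * x
proj(x) = [0.14596, 0.446588, -0.60336, -0.644367]
Step 3: Dot product.
a^T * proj(x) = -4*0.14596 - 1*0.446588 - 3*(-0.60336) + 2*(-0.644367) = -0.5091


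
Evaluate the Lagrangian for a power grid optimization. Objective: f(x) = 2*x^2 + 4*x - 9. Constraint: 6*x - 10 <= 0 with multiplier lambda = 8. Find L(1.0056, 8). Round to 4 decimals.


Step 1: Evaluate f(x).
f(1.0056) = 2*1.0056^2 + 4*1.0056 - 9 = -2.9551
Step 2: Evaluate g(x).
g(1.0056) = 6*1.0056 - 10 = -3.9664
Step 3: Compute Lagrangian.
L = -2.9551 + 8*-3.9664 = -34.6863


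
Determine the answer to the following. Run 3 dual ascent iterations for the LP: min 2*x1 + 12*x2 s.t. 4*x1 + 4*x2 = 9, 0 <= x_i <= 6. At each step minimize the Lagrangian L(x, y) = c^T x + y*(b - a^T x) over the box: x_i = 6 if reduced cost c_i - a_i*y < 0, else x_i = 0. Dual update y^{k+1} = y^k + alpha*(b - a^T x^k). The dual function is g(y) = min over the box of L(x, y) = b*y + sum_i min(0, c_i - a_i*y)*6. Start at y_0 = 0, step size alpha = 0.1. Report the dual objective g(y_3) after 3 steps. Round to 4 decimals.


Dual ascent for LP: min 2*x1 + 12*x2, 4*x1 + 4*x2 = 9, 0 <= x_i <= 6
Step 1: y^k = 0.0, reduced costs: (2.0, 12.0)
  x^k = (0.0, 0.0), subgradient = b - a^T x = 9.0
  y^{k+1} = 0.0 + 0.1*9.0 = 0.9
Step 2: y^k = 0.9, reduced costs: (-1.6, 8.4)
  x^k = (6.0, 0.0), subgradient = b - a^T x = -15.0
  y^{k+1} = 0.9 + 0.1*-15.0 = -0.6
Step 3: y^k = -0.6, reduced costs: (4.4, 14.4)
  x^k = (0.0, 0.0), subgradient = b - a^T x = 9.0
  y^{k+1} = -0.6 + 0.1*9.0 = 0.3
Dual objective at y_3 = 0.3: reduced costs (0.8, 10.8), box minimizer x = (0.0, 0.0)
g(y_3) = b*y + (c1 - a1*y)*x1 + (c2 - a2*y)*x2 = 9*0.3 + 0.8*0.0 + 10.8*0.0 = 2.7 + 0.0 + 0.0 = 2.7


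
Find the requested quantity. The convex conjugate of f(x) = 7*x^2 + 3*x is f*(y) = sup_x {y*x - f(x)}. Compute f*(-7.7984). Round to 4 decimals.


f*(y) = sup_x {y*x - a*x^2 - b*x} = sup_x {(y-b)*x - a*x^2}
FOC: (y - b) - 2a*x = 0 => x* = (y - b)/(2a)
x* = (-7.7984 - 3)/(2*7) = -0.7713
f*(-7.7984) = (y-b)^2/(4a) = (-7.7984 - 3)^2/(4*7)
= 116.6054/28 = 4.1645


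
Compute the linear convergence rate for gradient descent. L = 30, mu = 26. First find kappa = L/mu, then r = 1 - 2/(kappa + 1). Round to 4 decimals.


Step 1: Compute the condition number.
kappa = L/mu = 30/26 = 1.1538
Step 2: Compute the convergence rate.
r = 1 - 2/(kappa + 1) = 1 - 2*mu/(L + mu) = (L - mu)/(L + mu) = 4/56 = 0.0714


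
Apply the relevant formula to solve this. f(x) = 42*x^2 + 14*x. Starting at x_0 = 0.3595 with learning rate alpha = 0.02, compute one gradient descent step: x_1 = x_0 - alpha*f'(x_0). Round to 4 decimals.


We compute the gradient at x_0 and apply the update.
f'(x) = 84*x + 14
f'(0.3595) = 84*0.3595 + 14 = 44.198
x_1 = 0.3595 - 0.02*44.198 = -0.5245


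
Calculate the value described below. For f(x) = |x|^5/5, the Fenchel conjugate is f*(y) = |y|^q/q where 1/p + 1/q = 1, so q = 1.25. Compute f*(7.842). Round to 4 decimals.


The conjugate exponent q satisfies 1/p + 1/q = 1.
p = 5, so q = 5/(5 - 1) = 1.25
|y|^q = 7.842^1.25 = 13.123
f*(7.842) = 13.123 / 1.25 = 10.4984


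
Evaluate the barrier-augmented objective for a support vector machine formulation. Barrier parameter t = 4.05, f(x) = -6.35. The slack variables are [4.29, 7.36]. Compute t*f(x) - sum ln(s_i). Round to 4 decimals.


Step 1: Compute log-barrier.
ln values: [1.4563, 1.9961]
phi = -(1.4563 + 1.9961) = -3.4523
Step 2: Compute augmented objective.
t*f(x) = 4.05*-6.35 = -25.7175
Total = -25.7175 - 3.4523 = -29.1698


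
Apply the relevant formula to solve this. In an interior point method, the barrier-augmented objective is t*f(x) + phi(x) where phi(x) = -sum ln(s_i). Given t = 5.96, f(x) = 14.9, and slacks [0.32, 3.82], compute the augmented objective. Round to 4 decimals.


Step 1: Compute log-barrier.
ln values: [-1.1394, 1.3403]
phi = -(-1.1394 + 1.3403) = -0.2008
Step 2: Compute augmented objective.
t*f(x) = 5.96*14.9 = 88.804
Total = 88.804 - 0.2008 = 88.6032


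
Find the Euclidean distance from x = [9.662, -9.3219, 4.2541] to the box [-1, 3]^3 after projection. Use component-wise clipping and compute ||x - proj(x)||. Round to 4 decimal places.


Project each component onto [-1, 3].
clip(9.662) = 3.0, clip(-9.3219) = -1.0, clip(4.2541) = 3.0
Projection = [3.0, -1.0, 3.0]
Squared diffs: [44.3822, 69.254, 1.5728]
Distance = sqrt(115.209) = 10.7335


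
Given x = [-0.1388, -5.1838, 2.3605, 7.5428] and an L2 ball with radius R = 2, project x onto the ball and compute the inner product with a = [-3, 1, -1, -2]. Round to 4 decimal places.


Step 1: Compute ||x|| (intermediates to 6 decimals).
||x|| = sqrt((-0.1388)^2 + (-5.1838)^2 + 2.3605^2 + 7.5428^2) = 9.452875
Step 2: Project.
Since ||x|| > R, scale = R/||x|| = 2/9.452875 = 0.211576, proj(x) = scale * x
proj(x) = [-0.029367, -1.096768, 0.499425, 1.595875]
Step 3: Dot product.
a^T * proj(x) = -3*(-0.029367) + 1*(-1.096768) - 1*0.499425 - 2*1.595875 = -4.6998


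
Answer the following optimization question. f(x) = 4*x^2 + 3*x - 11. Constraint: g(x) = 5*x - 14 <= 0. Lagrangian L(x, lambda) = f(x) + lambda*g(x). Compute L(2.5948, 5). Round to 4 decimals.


Step 1: Evaluate f(x).
f(2.5948) = 4*2.5948^2 + 3*2.5948 - 11 = 23.7163
Step 2: Evaluate g(x).
g(2.5948) = 5*2.5948 - 14 = -1.026
Step 3: Compute Lagrangian.
L = 23.7163 + 5*-1.026 = 18.5863


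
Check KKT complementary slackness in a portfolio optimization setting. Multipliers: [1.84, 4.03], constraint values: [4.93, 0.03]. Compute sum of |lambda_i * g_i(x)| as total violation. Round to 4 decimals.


KKT complementary slackness check:
lambda_1 * g_1 = 1.84 * 4.93 = 9.0712
lambda_2 * g_2 = 4.03 * 0.03 = 0.1209
Total violation = 9.0712 + 0.1209 = 9.1921


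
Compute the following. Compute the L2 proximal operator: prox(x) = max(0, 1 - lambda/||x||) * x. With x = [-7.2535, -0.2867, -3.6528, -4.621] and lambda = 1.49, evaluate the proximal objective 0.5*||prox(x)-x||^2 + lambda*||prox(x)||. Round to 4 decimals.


Step 1: Compute ||x||.
||x|| = 9.3484
Step 2: Compute scaling factor.
scale = max(0, 1 - 1.49/9.3484) = 0.8406
Step 3: prox(x) = [-6.0974, -0.241, -3.0706, -3.8845]
||prox(x)|| = 7.8584
Step 4: Proximal objective.
0.5*||prox-x||^2 = 1.1101
lambda*||prox|| = 11.709
Total = 12.819


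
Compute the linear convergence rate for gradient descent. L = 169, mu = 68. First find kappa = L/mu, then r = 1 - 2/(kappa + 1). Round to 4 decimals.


Step 1: Compute the condition number.
kappa = L/mu = 169/68 = 2.4853
Step 2: Compute the convergence rate.
r = 1 - 2/(kappa + 1) = 1 - 2*mu/(L + mu) = (L - mu)/(L + mu) = 101/237 = 0.4262


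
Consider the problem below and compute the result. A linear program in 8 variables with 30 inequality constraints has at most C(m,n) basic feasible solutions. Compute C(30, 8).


Each vertex corresponds to some choice of n active constraints out of m, so the number of vertices is at most C(m, n) = m! / (n!(m-n)!).
m = 30, n = 8
Numerator: 30 * 29 * 28 * 27 * 26 * 25 * 24 * 23
Denominator: 8! = 40320
C(30, 8) = 5852925


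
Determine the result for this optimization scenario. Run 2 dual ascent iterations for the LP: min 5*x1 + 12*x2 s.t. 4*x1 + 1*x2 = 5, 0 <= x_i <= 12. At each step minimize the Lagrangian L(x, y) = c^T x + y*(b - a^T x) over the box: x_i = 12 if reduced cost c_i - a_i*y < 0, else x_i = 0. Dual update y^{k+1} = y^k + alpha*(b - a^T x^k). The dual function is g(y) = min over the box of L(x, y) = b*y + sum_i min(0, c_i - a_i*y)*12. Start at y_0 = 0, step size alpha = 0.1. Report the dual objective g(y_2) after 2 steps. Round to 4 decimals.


Dual ascent for LP: min 5*x1 + 12*x2, 4*x1 + 1*x2 = 5, 0 <= x_i <= 12
Step 1: y^k = 0.0, reduced costs: (5.0, 12.0)
  x^k = (0.0, 0.0), subgradient = b - a^T x = 5.0
  y^{k+1} = 0.0 + 0.1*5.0 = 0.5
Step 2: y^k = 0.5, reduced costs: (3.0, 11.5)
  x^k = (0.0, 0.0), subgradient = b - a^T x = 5.0
  y^{k+1} = 0.5 + 0.1*5.0 = 1.0
Dual objective at y_2 = 1.0: reduced costs (1.0, 11.0), box minimizer x = (0.0, 0.0)
g(y_2) = b*y + (c1 - a1*y)*x1 + (c2 - a2*y)*x2 = 5*1.0 + 1.0*0.0 + 11.0*0.0 = 5.0 + 0.0 + 0.0 = 5.0


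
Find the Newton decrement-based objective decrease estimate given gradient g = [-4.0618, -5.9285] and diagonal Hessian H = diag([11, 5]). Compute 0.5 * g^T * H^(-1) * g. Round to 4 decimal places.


Step 1: H is diagonal, so H^(-1) * g = [-0.3693, -1.1857].
Step 2: g^T H^(-1) g = sum_i g_i^2 / H_ii
  = (-4.0618)^2/11 + (-5.9285)^2/5
  = 1.4998 + 7.0294 = 8.5293
Step 3: Objective decrease = 0.5 * g^T H^(-1) g = 4.2646


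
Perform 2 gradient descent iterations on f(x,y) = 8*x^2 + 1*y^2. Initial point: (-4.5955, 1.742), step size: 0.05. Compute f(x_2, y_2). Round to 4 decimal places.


Gradient descent on f(x,y) = 8*x^2 + 1*y^2.
Starting point: (-4.5955, 1.742), alpha = 0.05
Step 1: grad_x = 2*8*-4.5955 = -73.528, grad_y = 2*1*1.742 = 3.484
  x_1 = -4.5955 - 0.05*-73.528 = -0.9191
  y_1 = 1.742 - 0.05*3.484 = 1.5678
Step 2: grad_x = 2*8*-0.9191 = -14.7056, grad_y = 2*1*1.5678 = 3.1356
  x_2 = -0.9191 - 0.05*-14.7056 = -0.1838
  y_2 = 1.5678 - 0.05*3.1356 = 1.411
f(-0.1838, 1.411) = 8*(-0.1838)^2 + 1*1.411^2 = 2.2613


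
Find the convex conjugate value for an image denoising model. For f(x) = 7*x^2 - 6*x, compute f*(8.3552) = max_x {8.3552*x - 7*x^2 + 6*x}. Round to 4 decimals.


f*(y) = sup_x {y*x - a*x^2 - b*x} = sup_x {(y-b)*x - a*x^2}
FOC: (y - b) - 2a*x = 0 => x* = (y - b)/(2a)
x* = (8.3552 + 6)/(2*7) = 1.0254
f*(8.3552) = (y-b)^2/(4a) = (8.3552 + 6)^2/(4*7)
= 206.0718/28 = 7.3597


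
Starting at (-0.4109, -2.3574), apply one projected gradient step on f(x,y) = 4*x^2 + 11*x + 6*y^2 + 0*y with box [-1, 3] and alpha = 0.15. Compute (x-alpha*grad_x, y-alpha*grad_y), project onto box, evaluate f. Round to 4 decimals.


Step 1: Compute gradient at (-0.4109, -2.3574).
grad_x = 2*4*-0.4109 + 11 = 7.7128
grad_y = 2*6*-2.3574 + 0 = -28.2888
Step 2: Gradient step.
x_raw = -0.4109 - 0.15*7.7128 = -1.5678
y_raw = -2.3574 - 0.15*-28.2888 = 1.8859
Step 3: Project onto [-1, 3].
x_proj = clip(-1.5678) = -1.0
y_proj = clip(1.8859) = 1.8859
Step 4: Evaluate f.
f(-1.0, 1.8859) = 14.3402


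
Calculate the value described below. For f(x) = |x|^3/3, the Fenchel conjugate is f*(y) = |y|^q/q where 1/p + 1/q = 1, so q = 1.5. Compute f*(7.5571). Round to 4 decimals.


The conjugate exponent q satisfies 1/p + 1/q = 1.
p = 3, so q = 3/(3 - 1) = 1.5
|y|^q = 7.5571^1.5 = 20.7746
f*(7.5571) = 20.7746 / 1.5 = 13.8497


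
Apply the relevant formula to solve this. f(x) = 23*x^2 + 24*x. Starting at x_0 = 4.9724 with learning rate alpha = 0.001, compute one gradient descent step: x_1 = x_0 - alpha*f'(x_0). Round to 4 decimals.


We compute the gradient at x_0 and apply the update.
f'(x) = 46*x + 24
f'(4.9724) = 46*4.9724 + 24 = 252.7304
x_1 = 4.9724 - 0.001*252.7304 = 4.7197


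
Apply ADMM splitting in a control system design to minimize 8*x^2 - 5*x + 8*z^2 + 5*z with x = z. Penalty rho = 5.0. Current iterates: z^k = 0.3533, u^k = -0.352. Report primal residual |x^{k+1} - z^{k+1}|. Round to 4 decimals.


ADMM iteration with rho = 5.0, z^k = 0.3533, u^k = -0.352
Step 1: x-update.
Minimize 8*x^2 - 5*x + (5.0/2)*(x - 0.3533 - 0.352)^2
FOC: (2*8 + 5.0)*x = 5 + 5.0*(0.3533 + 0.352)
x^{k+1} = 0.406
Step 2: z-update.
Minimize 8*z^2 + 5*z + (5.0/2)*(0.406 - z - 0.352)^2
FOC: (2*8 + 5.0)*z = -5 + 5.0*(0.406 - 0.352)
z^{k+1} = -0.2252
Step 3: u-update.
u^{k+1} = -0.352 + 0.406 + 0.2252 = 0.2793
Step 4: Primal residual = |0.406 + 0.2252| = 0.6313


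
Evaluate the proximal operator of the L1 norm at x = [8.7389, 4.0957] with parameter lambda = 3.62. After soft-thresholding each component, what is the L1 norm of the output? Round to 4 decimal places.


Soft-thresholding with lambda = 3.62:
prox(8.7389) = sign(8.7389)*max(|8.7389| - 3.62, 0) = 5.1189
prox(4.0957) = sign(4.0957)*max(|4.0957| - 3.62, 0) = 0.4757
prox(x) = [5.1189, 0.4757]
||prox(x)||_1 = 5.1189 + 0.4757 = 5.5946


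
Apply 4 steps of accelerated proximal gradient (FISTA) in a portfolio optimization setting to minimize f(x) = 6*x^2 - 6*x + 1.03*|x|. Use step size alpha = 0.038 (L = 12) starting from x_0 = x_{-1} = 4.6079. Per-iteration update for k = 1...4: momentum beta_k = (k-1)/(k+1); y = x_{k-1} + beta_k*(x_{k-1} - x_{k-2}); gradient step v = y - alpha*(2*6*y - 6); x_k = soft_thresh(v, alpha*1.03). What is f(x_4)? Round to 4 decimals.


FISTA on f(x) = 6*x^2 - 6*x + 1.03*|x|
L = 12, alpha = 0.038
Iteration 1: beta = 0.0, y = 4.6079 + 0.0*(4.6079 - 4.6079) = 4.6079
  grad(y) = 49.2948, v = y - alpha*grad = 2.7347
  prox(v) = soft_thresh(2.7347, 0.0391) = 2.6956
Iteration 2: beta = 0.3333, y = 2.6956 + 0.3333*(2.6956 - 4.6079) = 2.0581
  grad(y) = 18.6973, v = y - alpha*grad = 1.3476
  prox(v) = soft_thresh(1.3476, 0.0391) = 1.3085
Iteration 3: beta = 0.5, y = 1.3085 + 0.5*(1.3085 - 2.6956) = 0.6149
  grad(y) = 1.3791, v = y - alpha*grad = 0.5625
  prox(v) = soft_thresh(0.5625, 0.0391) = 0.5234
Iteration 4: beta = 0.6, y = 0.5234 + 0.6*(0.5234 - 1.3085) = 0.0523
  grad(y) = -5.3721, v = y - alpha*grad = 0.2565
  prox(v) = soft_thresh(0.2565, 0.0391) = 0.2173
f(x_4) = 6*0.2173^2 - 6*0.2173 + 1.03*|0.2173| = -0.7967


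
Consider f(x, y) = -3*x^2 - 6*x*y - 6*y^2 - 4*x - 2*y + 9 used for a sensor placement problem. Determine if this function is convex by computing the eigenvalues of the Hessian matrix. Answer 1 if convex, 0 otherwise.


The Hessian of f(x,y) = -3*x^2 - 6*x*y - 6*y^2 - 4*x - 2*y + 9 is:
H = [[-6, -6], [-6, -12]]
Trace = -6 - 12 = -18
Determinant = -6*-12 - (-6)^2 = 36
Discriminant = (-18)^2 - 4*36 = 180.0
Eigenvalues: lambda_1 = -15.7082, lambda_2 = -2.2918
The function is not convex.

0


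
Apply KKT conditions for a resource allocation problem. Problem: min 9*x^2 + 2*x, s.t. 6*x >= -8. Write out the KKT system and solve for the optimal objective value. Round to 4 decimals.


Step 1: Try lambda = 0 (constraint inactive).
Stationarity: 2*9*x + 2 = 0
x* = -2/(2*9) = -1/9 = -0.1111 (rounded; the exact value -1/9 is used below)
Check constraint: 6*-0.1111 = -0.6666 >= -8 -- satisfied.
Step 2: Compute optimal value.
f(x*) = 9*(-1/9)^2 + 2*(-1/9) = -0.1111


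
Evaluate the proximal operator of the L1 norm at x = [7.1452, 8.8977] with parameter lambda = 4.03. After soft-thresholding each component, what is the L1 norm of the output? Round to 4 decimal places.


Soft-thresholding with lambda = 4.03:
prox(7.1452) = sign(7.1452)*max(|7.1452| - 4.03, 0) = 3.1152
prox(8.8977) = sign(8.8977)*max(|8.8977| - 4.03, 0) = 4.8677
prox(x) = [3.1152, 4.8677]
||prox(x)||_1 = 3.1152 + 4.8677 = 7.9829


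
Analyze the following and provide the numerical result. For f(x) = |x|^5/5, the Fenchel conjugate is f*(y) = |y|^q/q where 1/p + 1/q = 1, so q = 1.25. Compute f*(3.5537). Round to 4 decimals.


The conjugate exponent q satisfies 1/p + 1/q = 1.
p = 5, so q = 5/(5 - 1) = 1.25
|y|^q = 3.5537^1.25 = 4.8792
f*(3.5537) = 4.8792 / 1.25 = 3.9034


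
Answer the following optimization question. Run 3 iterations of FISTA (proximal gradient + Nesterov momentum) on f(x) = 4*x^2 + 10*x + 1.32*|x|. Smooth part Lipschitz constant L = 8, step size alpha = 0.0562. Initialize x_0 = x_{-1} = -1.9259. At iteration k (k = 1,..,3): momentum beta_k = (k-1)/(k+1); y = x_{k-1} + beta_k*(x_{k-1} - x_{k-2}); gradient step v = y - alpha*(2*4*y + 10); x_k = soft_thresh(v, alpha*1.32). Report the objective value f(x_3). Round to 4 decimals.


FISTA on f(x) = 4*x^2 + 10*x + 1.32*|x|
L = 8, alpha = 0.0562
Iteration 1: beta = 0.0, y = -1.9259 + 0.0*(-1.9259 + 1.9259) = -1.9259
  grad(y) = -5.4072, v = y - alpha*grad = -1.622
  prox(v) = soft_thresh(-1.622, 0.0742) = -1.5478
Iteration 2: beta = 0.3333, y = -1.5478 + 0.3333*(-1.5478 + 1.9259) = -1.4218
  grad(y) = -1.3745, v = y - alpha*grad = -1.3446
  prox(v) = soft_thresh(-1.3446, 0.0742) = -1.2704
Iteration 3: beta = 0.5, y = -1.2704 + 0.5*(-1.2704 + 1.5478) = -1.1317
  grad(y) = 0.9468, v = y - alpha*grad = -1.1849
  prox(v) = soft_thresh(-1.1849, 0.0742) = -1.1107
f(x_3) = 4*(-1.1107)^2 + 10*(-1.1107) + 1.32*|-1.1107| = -4.7063


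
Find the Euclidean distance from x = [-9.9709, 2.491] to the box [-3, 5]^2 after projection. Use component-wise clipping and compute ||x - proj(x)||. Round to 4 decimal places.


Project each component onto [-3, 5].
clip(-9.9709) = -3.0, clip(2.491) = 2.491
Projection = [-3.0, 2.491]
Squared diffs: [48.5934, 0.0]
Distance = sqrt(48.5934) = 6.9709


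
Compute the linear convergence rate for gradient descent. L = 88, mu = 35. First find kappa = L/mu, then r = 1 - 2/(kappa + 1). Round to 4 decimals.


Step 1: Compute the condition number.
kappa = L/mu = 88/35 = 2.5143
Step 2: Compute the convergence rate.
r = 1 - 2/(kappa + 1) = 1 - 2*mu/(L + mu) = (L - mu)/(L + mu) = 53/123 = 0.4309


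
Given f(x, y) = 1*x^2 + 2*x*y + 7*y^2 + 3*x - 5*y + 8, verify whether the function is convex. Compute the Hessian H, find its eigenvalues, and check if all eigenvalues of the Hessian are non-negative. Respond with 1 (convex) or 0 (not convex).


The Hessian of f(x,y) = 1*x^2 + 2*x*y + 7*y^2 + 3*x - 5*y + 8 is:
H = [[2, 2], [2, 14]]
Trace = 2 + 14 = 16
Determinant = 2*14 - (2)^2 = 24
Discriminant = (16)^2 - 4*24 = 160.0
Eigenvalues: lambda_1 = 1.6754, lambda_2 = 14.3246
The function is convex.

1


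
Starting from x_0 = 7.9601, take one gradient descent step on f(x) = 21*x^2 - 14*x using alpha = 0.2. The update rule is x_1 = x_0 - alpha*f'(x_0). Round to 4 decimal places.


We compute the gradient at x_0 and apply the update.
f'(x) = 42*x - 14
f'(7.9601) = 42*7.9601 - 14 = 320.3242
x_1 = 7.9601 - 0.2*320.3242 = -56.1047


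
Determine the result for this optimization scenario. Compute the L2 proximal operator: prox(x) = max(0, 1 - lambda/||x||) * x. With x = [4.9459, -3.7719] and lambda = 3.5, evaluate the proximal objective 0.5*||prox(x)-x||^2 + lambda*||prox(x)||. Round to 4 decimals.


Step 1: Compute ||x||.
||x|| = 6.2201
Step 2: Compute scaling factor.
scale = max(0, 1 - 3.5/6.2201) = 0.4373
Step 3: prox(x) = [2.1629, -1.6495]
||prox(x)|| = 2.7201
Step 4: Proximal objective.
0.5*||prox-x||^2 = 6.125
lambda*||prox|| = 9.5204
Total = 15.6452


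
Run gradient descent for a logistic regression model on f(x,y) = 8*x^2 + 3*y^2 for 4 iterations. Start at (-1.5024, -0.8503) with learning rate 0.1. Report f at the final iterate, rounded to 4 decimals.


Gradient descent on f(x,y) = 8*x^2 + 3*y^2.
Starting point: (-1.5024, -0.8503), alpha = 0.1
Step 1: grad_x = 2*8*-1.5024 = -24.0384, grad_y = 2*3*-0.8503 = -5.1018
  x_1 = -1.5024 - 0.1*-24.0384 = 0.9014
  y_1 = -0.8503 - 0.1*-5.1018 = -0.3401
Step 2: grad_x = 2*8*0.9014 = 14.423, grad_y = 2*3*-0.3401 = -2.0407
  x_2 = 0.9014 - 0.1*14.423 = -0.5409
  y_2 = -0.3401 - 0.1*-2.0407 = -0.136
Step 3: grad_x = 2*8*-0.5409 = -8.6538, grad_y = 2*3*-0.136 = -0.8163
  x_3 = -0.5409 - 0.1*-8.6538 = 0.3245
  y_3 = -0.136 - 0.1*-0.8163 = -0.0544
Step 4: grad_x = 2*8*0.3245 = 5.1923, grad_y = 2*3*-0.0544 = -0.3265
  x_4 = 0.3245 - 0.1*5.1923 = -0.1947
  y_4 = -0.0544 - 0.1*-0.3265 = -0.0218
f(-0.1947, -0.0218) = 8*(-0.1947)^2 + 3*(-0.0218)^2 = 0.3047


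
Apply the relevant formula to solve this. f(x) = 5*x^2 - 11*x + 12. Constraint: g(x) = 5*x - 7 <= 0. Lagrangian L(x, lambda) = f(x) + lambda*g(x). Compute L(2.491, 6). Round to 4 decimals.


Step 1: Evaluate f(x).
f(2.491) = 5*2.491^2 - 11*2.491 + 12 = 15.6244
Step 2: Evaluate g(x).
g(2.491) = 5*2.491 - 7 = 5.455
Step 3: Compute Lagrangian.
L = 15.6244 + 6*5.455 = 48.3544


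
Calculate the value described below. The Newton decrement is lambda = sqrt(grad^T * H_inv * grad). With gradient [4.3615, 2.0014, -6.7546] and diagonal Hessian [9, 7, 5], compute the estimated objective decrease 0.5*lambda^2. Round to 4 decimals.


Step 1: H is diagonal, so H^(-1) * g = [0.4846, 0.2859, -1.3509].
Step 2: g^T H^(-1) g = sum_i g_i^2 / H_ii
  = (4.3615)^2/9 + (2.0014)^2/7 + (-6.7546)^2/5
  = 2.1136 + 0.5722 + 9.1249 = 11.8108
Step 3: Objective decrease = 0.5 * g^T H^(-1) g = 5.9054


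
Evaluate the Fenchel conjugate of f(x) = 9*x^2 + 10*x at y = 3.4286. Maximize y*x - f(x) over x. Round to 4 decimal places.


f*(y) = sup_x {y*x - a*x^2 - b*x} = sup_x {(y-b)*x - a*x^2}
FOC: (y - b) - 2a*x = 0 => x* = (y - b)/(2a)
x* = (3.4286 - 10)/(2*9) = -0.3651
f*(3.4286) = (y-b)^2/(4a) = (3.4286 - 10)^2/(4*9)
= 43.1833/36 = 1.1995


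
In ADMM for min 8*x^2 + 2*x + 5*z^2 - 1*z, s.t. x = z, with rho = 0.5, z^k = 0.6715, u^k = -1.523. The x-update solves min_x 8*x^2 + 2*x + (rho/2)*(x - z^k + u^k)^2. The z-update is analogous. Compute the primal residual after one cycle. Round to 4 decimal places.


ADMM iteration with rho = 0.5, z^k = 0.6715, u^k = -1.523
Step 1: x-update.
Minimize 8*x^2 + 2*x + (0.5/2)*(x - 0.6715 - 1.523)^2
FOC: (2*8 + 0.5)*x = -2 + 0.5*(0.6715 + 1.523)
x^{k+1} = -0.0547
Step 2: z-update.
Minimize 5*z^2 - 1*z + (0.5/2)*(-0.0547 - z - 1.523)^2
FOC: (2*5 + 0.5)*z = 1 + 0.5*(-0.0547 - 1.523)
z^{k+1} = 0.0201
Step 3: u-update.
u^{k+1} = -1.523 - 0.0547 - 0.0201 = -1.5978
Step 4: Primal residual = |-0.0547 - 0.0201| = 0.0748


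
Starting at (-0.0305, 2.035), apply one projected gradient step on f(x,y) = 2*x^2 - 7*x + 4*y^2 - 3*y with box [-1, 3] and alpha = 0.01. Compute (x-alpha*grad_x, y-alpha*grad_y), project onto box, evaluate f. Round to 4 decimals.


Step 1: Compute gradient at (-0.0305, 2.035).
grad_x = 2*2*-0.0305 - 7 = -7.122
grad_y = 2*4*2.035 - 3 = 13.28
Step 2: Gradient step.
x_raw = -0.0305 - 0.01*-7.122 = 0.0407
y_raw = 2.035 - 0.01*13.28 = 1.9022
Step 3: Project onto [-1, 3].
x_proj = clip(0.0407) = 0.0407
y_proj = clip(1.9022) = 1.9022
Step 4: Evaluate f.
f(0.0407, 1.9022) = 8.4851


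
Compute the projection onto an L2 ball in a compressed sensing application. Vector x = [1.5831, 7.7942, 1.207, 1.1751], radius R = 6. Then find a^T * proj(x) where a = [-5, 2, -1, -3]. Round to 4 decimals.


Step 1: Compute ||x|| (intermediates to 6 decimals).
||x|| = sqrt(1.5831^2 + 7.7942^2 + 1.207^2 + 1.1751^2) = 8.129789
Step 2: Project.
Since ||x|| > R, scale = R/||x|| = 6/8.129789 = 0.738027, proj(x) = scale * x
proj(x) = [1.168371, 5.75233, 0.890799, 0.867256]
Step 3: Dot product.
a^T * proj(x) = -5*1.168371 + 2*5.75233 - 1*0.890799 - 3*0.867256 = 2.1702


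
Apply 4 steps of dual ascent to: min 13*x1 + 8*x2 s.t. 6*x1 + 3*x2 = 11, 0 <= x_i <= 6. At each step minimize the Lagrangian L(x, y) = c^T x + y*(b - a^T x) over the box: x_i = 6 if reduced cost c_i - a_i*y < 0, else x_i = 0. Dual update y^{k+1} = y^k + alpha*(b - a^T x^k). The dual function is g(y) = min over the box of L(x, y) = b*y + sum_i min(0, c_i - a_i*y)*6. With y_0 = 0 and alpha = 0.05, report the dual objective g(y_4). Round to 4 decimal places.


Dual ascent for LP: min 13*x1 + 8*x2, 6*x1 + 3*x2 = 11, 0 <= x_i <= 6
Step 1: y^k = 0.0, reduced costs: (13.0, 8.0)
  x^k = (0.0, 0.0), subgradient = b - a^T x = 11.0
  y^{k+1} = 0.0 + 0.05*11.0 = 0.55
Step 2: y^k = 0.55, reduced costs: (9.7, 6.35)
  x^k = (0.0, 0.0), subgradient = b - a^T x = 11.0
  y^{k+1} = 0.55 + 0.05*11.0 = 1.1
Step 3: y^k = 1.1, reduced costs: (6.4, 4.7)
  x^k = (0.0, 0.0), subgradient = b - a^T x = 11.0
  y^{k+1} = 1.1 + 0.05*11.0 = 1.65
Step 4: y^k = 1.65, reduced costs: (3.1, 3.05)
  x^k = (0.0, 0.0), subgradient = b - a^T x = 11.0
  y^{k+1} = 1.65 + 0.05*11.0 = 2.2
Dual objective at y_4 = 2.2: reduced costs (-0.2, 1.4), box minimizer x = (6.0, 0.0)
g(y_4) = b*y + (c1 - a1*y)*x1 + (c2 - a2*y)*x2 = 11*2.2 + (-0.2)*6.0 + 1.4*0.0 = 24.2 - 1.2 + 0.0 = 23.0


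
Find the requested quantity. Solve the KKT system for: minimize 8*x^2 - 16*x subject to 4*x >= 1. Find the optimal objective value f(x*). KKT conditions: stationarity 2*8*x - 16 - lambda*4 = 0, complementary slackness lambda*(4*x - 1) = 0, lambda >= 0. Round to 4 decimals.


Step 1: Try lambda = 0 (constraint inactive).
Stationarity: 2*8*x - 16 = 0
x* = 16/(2*8) = 1.0
Check constraint: 4*1.0 = 4.0 >= 1 -- satisfied.
Step 2: Compute optimal value.
f(x*) = 8*1.0^2 - 16*1.0 = -8.0


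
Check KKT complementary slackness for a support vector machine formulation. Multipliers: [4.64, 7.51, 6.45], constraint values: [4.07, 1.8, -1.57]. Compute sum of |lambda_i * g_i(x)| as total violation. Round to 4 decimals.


KKT complementary slackness check:
lambda_1 * g_1 = 4.64 * 4.07 = 18.8848
lambda_2 * g_2 = 7.51 * 1.8 = 13.518
lambda_3 * g_3 = 6.45 * -1.57 = -10.1265
Total violation = 18.8848 + 13.518 + 10.1265 = 42.5293


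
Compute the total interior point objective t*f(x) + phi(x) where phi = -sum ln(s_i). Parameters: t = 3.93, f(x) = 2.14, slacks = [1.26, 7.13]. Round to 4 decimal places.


Step 1: Compute log-barrier.
ln values: [0.2311, 1.9643]
phi = -(0.2311 + 1.9643) = -2.1954
Step 2: Compute augmented objective.
t*f(x) = 3.93*2.14 = 8.4102
Total = 8.4102 - 2.1954 = 6.2148


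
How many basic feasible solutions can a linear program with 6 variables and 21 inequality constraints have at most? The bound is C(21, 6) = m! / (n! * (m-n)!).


Each vertex corresponds to some choice of n active constraints out of m, so the number of vertices is at most C(m, n) = m! / (n!(m-n)!).
m = 21, n = 6
Numerator: 21 * 20 * 19 * 18 * 17 * 16
Denominator: 6! = 720
C(21, 6) = 54264


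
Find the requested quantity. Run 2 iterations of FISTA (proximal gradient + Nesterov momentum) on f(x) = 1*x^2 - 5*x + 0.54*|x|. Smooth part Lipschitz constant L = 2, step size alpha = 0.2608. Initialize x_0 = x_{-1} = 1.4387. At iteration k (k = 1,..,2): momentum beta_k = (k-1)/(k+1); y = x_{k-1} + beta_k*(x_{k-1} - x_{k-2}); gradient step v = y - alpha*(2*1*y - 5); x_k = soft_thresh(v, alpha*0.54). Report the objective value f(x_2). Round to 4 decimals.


FISTA on f(x) = 1*x^2 - 5*x + 0.54*|x|
L = 2, alpha = 0.2608
Iteration 1: beta = 0.0, y = 1.4387 + 0.0*(1.4387 - 1.4387) = 1.4387
  grad(y) = -2.1226, v = y - alpha*grad = 1.9923
  prox(v) = soft_thresh(1.9923, 0.1408) = 1.8514
Iteration 2: beta = 0.3333, y = 1.8514 + 0.3333*(1.8514 - 1.4387) = 1.989
  grad(y) = -1.022, v = y - alpha*grad = 2.2555
  prox(v) = soft_thresh(2.2555, 0.1408) = 2.1147
f(x_2) = 1*2.1147^2 - 5*2.1147 + 0.54*|2.1147| = -4.9596


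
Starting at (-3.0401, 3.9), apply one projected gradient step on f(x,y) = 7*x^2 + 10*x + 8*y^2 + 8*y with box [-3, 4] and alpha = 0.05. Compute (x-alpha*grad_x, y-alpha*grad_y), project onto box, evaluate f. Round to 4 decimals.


Step 1: Compute gradient at (-3.0401, 3.9).
grad_x = 2*7*-3.0401 + 10 = -32.5614
grad_y = 2*8*3.9 + 8 = 70.4
Step 2: Gradient step.
x_raw = -3.0401 - 0.05*-32.5614 = -1.412
y_raw = 3.9 - 0.05*70.4 = 0.38
Step 3: Project onto [-3, 4].
x_proj = clip(-1.412) = -1.412
y_proj = clip(0.38) = 0.38
Step 4: Evaluate f.
f(-1.412, 0.38) = 4.0317


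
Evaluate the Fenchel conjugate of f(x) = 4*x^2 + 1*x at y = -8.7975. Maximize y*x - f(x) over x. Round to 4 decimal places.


f*(y) = sup_x {y*x - a*x^2 - b*x} = sup_x {(y-b)*x - a*x^2}
FOC: (y - b) - 2a*x = 0 => x* = (y - b)/(2a)
x* = (-8.7975 - 1)/(2*4) = -1.2247
f*(-8.7975) = (y-b)^2/(4a) = (-8.7975 - 1)^2/(4*4)
= 95.991/16 = 5.9994


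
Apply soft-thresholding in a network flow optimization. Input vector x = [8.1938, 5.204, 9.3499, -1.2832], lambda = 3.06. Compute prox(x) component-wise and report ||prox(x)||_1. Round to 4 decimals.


Soft-thresholding with lambda = 3.06:
prox(8.1938) = sign(8.1938)*max(|8.1938| - 3.06, 0) = 5.1338
prox(5.204) = sign(5.204)*max(|5.204| - 3.06, 0) = 2.144
prox(9.3499) = sign(9.3499)*max(|9.3499| - 3.06, 0) = 6.2899
prox(-1.2832) = sign(-1.2832)*max(|-1.2832| - 3.06, 0) = 0.0
prox(x) = [5.1338, 2.144, 6.2899, 0.0]
||prox(x)||_1 = 5.1338 + 2.144 + 6.2899 + 0.0 = 13.5677


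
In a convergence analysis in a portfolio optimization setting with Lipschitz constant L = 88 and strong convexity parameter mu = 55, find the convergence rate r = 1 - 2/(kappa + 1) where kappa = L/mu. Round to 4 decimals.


Step 1: Compute the condition number.
kappa = L/mu = 88/55 = 1.6
Step 2: Compute the convergence rate.
r = 1 - 2/(kappa + 1) = 1 - 2*mu/(L + mu) = (L - mu)/(L + mu) = 33/143 = 0.2308


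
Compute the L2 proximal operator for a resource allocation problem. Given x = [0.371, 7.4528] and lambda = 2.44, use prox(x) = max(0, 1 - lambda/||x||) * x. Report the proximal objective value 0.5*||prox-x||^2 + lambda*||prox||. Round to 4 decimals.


Step 1: Compute ||x||.
||x|| = 7.462
Step 2: Compute scaling factor.
scale = max(0, 1 - 2.44/7.462) = 0.673
Step 3: prox(x) = [0.2497, 5.0158]
||prox(x)|| = 5.022
Step 4: Proximal objective.
0.5*||prox-x||^2 = 2.9768
lambda*||prox|| = 12.2537
Total = 15.2305


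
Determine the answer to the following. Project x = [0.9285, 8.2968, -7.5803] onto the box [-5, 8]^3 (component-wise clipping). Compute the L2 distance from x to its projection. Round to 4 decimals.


Project each component onto [-5, 8].
clip(0.9285) = 0.9285, clip(8.2968) = 8.0, clip(-7.5803) = -5.0
Projection = [0.9285, 8.0, -5.0]
Squared diffs: [0.0, 0.0881, 6.6579]
Distance = sqrt(6.746) = 2.5973


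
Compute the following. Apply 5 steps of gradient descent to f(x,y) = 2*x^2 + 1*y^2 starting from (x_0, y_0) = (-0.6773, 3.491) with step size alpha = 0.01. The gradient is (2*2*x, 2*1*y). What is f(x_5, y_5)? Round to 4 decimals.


Gradient descent on f(x,y) = 2*x^2 + 1*y^2.
Starting point: (-0.6773, 3.491), alpha = 0.01
Step 1: grad_x = 2*2*-0.6773 = -2.7092, grad_y = 2*1*3.491 = 6.982
  x_1 = -0.6773 - 0.01*-2.7092 = -0.6502
  y_1 = 3.491 - 0.01*6.982 = 3.4212
Step 2: grad_x = 2*2*-0.6502 = -2.6008, grad_y = 2*1*3.4212 = 6.8424
  x_2 = -0.6502 - 0.01*-2.6008 = -0.6242
  y_2 = 3.4212 - 0.01*6.8424 = 3.3528
Step 3: grad_x = 2*2*-0.6242 = -2.4968, grad_y = 2*1*3.3528 = 6.7055
  x_3 = -0.6242 - 0.01*-2.4968 = -0.5992
  y_3 = 3.3528 - 0.01*6.7055 = 3.2857
Step 4: grad_x = 2*2*-0.5992 = -2.3969, grad_y = 2*1*3.2857 = 6.5714
  x_4 = -0.5992 - 0.01*-2.3969 = -0.5753
  y_4 = 3.2857 - 0.01*6.5714 = 3.22
Step 5: grad_x = 2*2*-0.5753 = -2.301, grad_y = 2*1*3.22 = 6.44
  x_5 = -0.5753 - 0.01*-2.301 = -0.5523
  y_5 = 3.22 - 0.01*6.44 = 3.1556
f(-0.5523, 3.1556) = 2*(-0.5523)^2 + 1*3.1556^2 = 10.5677
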